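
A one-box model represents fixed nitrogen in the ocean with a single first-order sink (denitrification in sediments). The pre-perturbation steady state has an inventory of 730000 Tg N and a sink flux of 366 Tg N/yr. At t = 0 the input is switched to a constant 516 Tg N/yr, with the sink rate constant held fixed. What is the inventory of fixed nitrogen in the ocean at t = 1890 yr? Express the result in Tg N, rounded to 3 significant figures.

913000 Tg N

Residence time τ = M₀/F₀ = 1995 yr. The eventual steady state is M_∞ = M₀·(F₁/F₀) = 730000 × 516/366 = 1.0292×10^6 Tg N.
The anomaly ΔM(t) = M(t) − M_∞ decays as ΔM₀·e^(−t/τ) with ΔM₀ = 730000 − 1.0292×10^6 = −299200 Tg N.
At t = 1890 yr, e^(−t/τ) = e^(−0.9476) = 0.3877, so ΔM = −116000 Tg N and M = 1.0292×10^6 − 116000 = 913200 Tg N.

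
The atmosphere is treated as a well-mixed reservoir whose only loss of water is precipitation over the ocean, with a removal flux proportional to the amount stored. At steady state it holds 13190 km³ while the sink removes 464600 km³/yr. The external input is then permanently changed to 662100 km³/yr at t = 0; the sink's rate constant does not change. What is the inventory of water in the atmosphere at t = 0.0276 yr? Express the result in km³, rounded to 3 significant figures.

16700 km³

τ = M₀/F₀ = 13190/464600 = 0.02839 yr; rate constant k = 1/τ.
New steady state M_∞ = F₁/k = F₁·τ = 662100 × 0.02839 = 18797 km³.
M(t) = M_∞ + (M₀ − M_∞)·e^(−t/τ); t/τ = 0.0276/0.02839 = 0.9722, so e^(−t/τ) = 0.3783.
M(t) = 18797 − 5607 × 0.3783 = 16676 km³.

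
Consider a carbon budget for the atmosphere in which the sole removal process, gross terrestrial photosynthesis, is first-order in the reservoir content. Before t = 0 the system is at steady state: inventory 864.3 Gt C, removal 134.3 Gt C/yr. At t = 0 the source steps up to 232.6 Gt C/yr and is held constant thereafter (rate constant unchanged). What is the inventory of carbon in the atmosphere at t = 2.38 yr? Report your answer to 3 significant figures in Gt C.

The sink rate constant is k = F₀/M₀ = 134.3/864.3 = 0.1554 yr⁻¹.
Solving dM/dt = F₁ − kM with M(0) = M₀ gives M(t) = F₁/k + (M₀ − F₁/k)·e^(−kt).
F₁/k = 232.6/0.1554 = 1496.9 Gt C; kt = 0.1554 × 2.38 = 0.3698, e^(−kt) = 0.6909.
M(2.38) = 1496.9 + (864.3 − 1496.9) × 0.6909 = 1496.9 − 437.1 = 1059.9 Gt C.

1060 Gt C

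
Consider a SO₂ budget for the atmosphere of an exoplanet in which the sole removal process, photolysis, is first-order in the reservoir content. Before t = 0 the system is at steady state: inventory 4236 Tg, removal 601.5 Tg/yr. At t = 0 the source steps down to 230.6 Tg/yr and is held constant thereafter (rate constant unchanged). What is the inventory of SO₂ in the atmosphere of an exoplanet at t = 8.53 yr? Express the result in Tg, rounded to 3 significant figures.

2400 Tg

Residence time τ = M₀/F₀ = 7.042 yr. The eventual steady state is M_∞ = M₀·(F₁/F₀) = 4236 × 230.6/601.5 = 1624.0 Tg.
The anomaly ΔM(t) = M(t) − M_∞ decays as ΔM₀·e^(−t/τ) with ΔM₀ = 4236 − 1624.0 = 2612 Tg.
At t = 8.53 yr, e^(−t/τ) = e^(−1.211) = 0.2978, so ΔM = 777.9 Tg and M = 1624.0 + 777.9 = 2401.9 Tg.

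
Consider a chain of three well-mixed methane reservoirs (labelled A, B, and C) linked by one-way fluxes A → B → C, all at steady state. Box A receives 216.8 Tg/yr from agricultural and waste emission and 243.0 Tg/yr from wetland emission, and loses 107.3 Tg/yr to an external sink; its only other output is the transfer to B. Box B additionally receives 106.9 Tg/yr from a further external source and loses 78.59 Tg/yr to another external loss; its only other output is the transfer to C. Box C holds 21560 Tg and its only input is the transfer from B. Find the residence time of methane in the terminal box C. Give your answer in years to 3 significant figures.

Box A: F(A→B) = (216.8 + 243.0) − 107.3 = 352.50 Tg/yr.
Box B: F(B→C) = (352.50 + 106.9) − 78.59 = 380.81 Tg/yr.
Box C throughput = its input = 380.81 Tg/yr; τ = 21560 / 380.81 = 56.62 yr.

56.6 yr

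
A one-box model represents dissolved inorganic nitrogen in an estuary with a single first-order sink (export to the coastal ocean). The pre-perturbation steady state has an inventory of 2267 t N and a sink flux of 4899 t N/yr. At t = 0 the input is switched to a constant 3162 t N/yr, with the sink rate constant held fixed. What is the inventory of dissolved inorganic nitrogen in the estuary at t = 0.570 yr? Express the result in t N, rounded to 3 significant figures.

The sink rate constant is k = F₀/M₀ = 4899/2267 = 2.161 yr⁻¹.
Solving dM/dt = F₁ − kM with M(0) = M₀ gives M(t) = F₁/k + (M₀ − F₁/k)·e^(−kt).
F₁/k = 3162/2.161 = 1463.2 t N; kt = 2.161 × 0.570 = 1.232, e^(−kt) = 0.2918.
M(0.570) = 1463.2 + (2267 − 1463.2) × 0.2918 = 1463.2 + 234.5 = 1697.7 t N.

1700 t N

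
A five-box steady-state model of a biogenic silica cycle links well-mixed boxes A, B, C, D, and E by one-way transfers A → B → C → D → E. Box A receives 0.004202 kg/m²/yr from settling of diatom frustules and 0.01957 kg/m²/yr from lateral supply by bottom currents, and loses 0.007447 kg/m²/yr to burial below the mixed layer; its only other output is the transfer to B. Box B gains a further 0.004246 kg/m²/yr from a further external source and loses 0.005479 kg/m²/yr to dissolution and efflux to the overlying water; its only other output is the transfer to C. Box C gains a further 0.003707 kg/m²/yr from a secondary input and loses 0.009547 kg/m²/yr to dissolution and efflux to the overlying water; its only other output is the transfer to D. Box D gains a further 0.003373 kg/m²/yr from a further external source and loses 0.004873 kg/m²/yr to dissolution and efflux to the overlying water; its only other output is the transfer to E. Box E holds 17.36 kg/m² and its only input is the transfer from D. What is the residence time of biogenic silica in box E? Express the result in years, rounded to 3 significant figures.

Box A: F(A→B) = (0.004202 + 0.01957) − 0.007447 = 0.016325 kg/m²/yr.
Box B: F(B→C) = (0.016325 + 0.004246) − 0.005479 = 0.015092 kg/m²/yr.
Box C: F(C→D) = (0.015092 + 0.003707) − 0.009547 = 0.0092520 kg/m²/yr.
Box D: F(D→E) = (0.0092520 + 0.003373) − 0.004873 = 0.0077520 kg/m²/yr.
Box E throughput = its input = 0.0077520 kg/m²/yr; τ = 17.36 / 0.0077520 = 2239 yr.

2240 yr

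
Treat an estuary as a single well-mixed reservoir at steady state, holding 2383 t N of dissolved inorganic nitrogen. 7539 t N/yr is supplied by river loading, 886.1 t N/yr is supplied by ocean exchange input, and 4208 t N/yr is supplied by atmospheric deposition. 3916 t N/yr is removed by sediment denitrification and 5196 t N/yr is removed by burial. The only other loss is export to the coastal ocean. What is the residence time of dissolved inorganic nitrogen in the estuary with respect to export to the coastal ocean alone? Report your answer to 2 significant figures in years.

At steady state ΣF_in = ΣF_out.
ΣF_in = 7539 + 886.1 + 4208 = 12633 t N/yr.
Export to the coastal ocean flux = ΣF_in − (3916 + 5196) = 12633 − 9112 = 3521 t N/yr.
τ = M / F = 2383 / 3521 = 0.6768 yr.

0.68 yr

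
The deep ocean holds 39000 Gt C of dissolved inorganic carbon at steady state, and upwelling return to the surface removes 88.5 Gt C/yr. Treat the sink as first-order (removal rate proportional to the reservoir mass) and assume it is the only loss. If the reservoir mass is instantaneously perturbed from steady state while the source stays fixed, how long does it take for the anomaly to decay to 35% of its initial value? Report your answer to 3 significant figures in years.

For a linear reservoir the anomaly decays as exp(−t/τ) with τ = M/F = 39000/88.5 = 440.7 yr.
exp(−t/τ) = 0.35 ⇒ t = −τ ln(0.35) = 440.7 × 1.050 = 462.6 yr.

463 yr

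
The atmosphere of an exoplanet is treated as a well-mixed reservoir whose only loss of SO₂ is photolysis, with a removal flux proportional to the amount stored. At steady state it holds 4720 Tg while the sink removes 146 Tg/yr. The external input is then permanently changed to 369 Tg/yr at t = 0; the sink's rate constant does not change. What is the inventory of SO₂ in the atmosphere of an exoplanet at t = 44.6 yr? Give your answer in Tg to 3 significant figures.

10100 Tg

τ = M₀/F₀ = 4720/146 = 32.33 yr; rate constant k = 1/τ.
New steady state M_∞ = F₁/k = F₁·τ = 369 × 32.33 = 11929 Tg.
M(t) = M_∞ + (M₀ − M_∞)·e^(−t/τ); t/τ = 44.6/32.33 = 1.380, so e^(−t/τ) = 0.2517.
M(t) = 11929 − 7209 × 0.2517 = 10115 Tg.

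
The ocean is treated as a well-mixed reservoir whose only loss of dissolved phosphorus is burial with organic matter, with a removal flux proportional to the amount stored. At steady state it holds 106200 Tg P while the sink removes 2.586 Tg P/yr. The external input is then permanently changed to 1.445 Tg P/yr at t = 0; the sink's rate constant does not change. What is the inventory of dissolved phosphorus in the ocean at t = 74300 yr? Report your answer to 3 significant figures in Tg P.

The sink rate constant is k = F₀/M₀ = 2.586/106200 = 2.435×10^-5 yr⁻¹.
Solving dM/dt = F₁ − kM with M(0) = M₀ gives M(t) = F₁/k + (M₀ − F₁/k)·e^(−kt).
F₁/k = 1.445/2.435×10^-5 = 59342 Tg P; kt = 2.435×10^-5 × 74300 = 1.809, e^(−kt) = 0.1638.
M(74300) = 59342 + (106200 − 59342) × 0.1638 = 59342 + 7674 = 67017 Tg P.

67000 Tg P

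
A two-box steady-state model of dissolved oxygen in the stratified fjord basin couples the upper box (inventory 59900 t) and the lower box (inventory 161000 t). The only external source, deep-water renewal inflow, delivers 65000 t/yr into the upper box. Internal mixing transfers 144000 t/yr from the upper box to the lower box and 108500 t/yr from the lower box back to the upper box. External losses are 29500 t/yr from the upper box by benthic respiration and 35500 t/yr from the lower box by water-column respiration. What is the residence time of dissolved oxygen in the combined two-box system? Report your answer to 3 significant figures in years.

3.40 yr

For the system as a whole, the A↔B exchange is internal and contributes nothing to the throughput; only the external sinks remove mass.
M_total = 59900 + 161000 = 220900 t.
ΣF_external_out = 29500 + 35500 = 65000 t/yr.
τ = M_total / ΣF_ext = 220900 / 65000 = 3.398 yr.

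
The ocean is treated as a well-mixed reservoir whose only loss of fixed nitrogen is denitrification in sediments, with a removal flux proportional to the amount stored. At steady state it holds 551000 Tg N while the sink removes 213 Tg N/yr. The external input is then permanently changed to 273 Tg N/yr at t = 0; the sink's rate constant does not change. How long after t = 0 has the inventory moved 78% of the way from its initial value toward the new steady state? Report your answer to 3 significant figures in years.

τ = M₀/F₀ = 551000/213 = 2587 yr.
The remaining gap fraction is e^(−t/τ); 78% covered ⇒ e^(−t/τ) = 0.220.
t = −τ ln(0.220) = 2587 × 1.514 = 3917 yr.

3920 yr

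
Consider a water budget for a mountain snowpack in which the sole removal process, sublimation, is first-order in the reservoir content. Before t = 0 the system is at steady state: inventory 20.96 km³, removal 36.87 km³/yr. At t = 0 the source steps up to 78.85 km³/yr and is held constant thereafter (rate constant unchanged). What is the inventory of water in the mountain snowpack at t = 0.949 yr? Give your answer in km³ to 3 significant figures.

40.3 km³

The sink rate constant is k = F₀/M₀ = 36.87/20.96 = 1.759 yr⁻¹.
Solving dM/dt = F₁ − kM with M(0) = M₀ gives M(t) = F₁/k + (M₀ − F₁/k)·e^(−kt).
F₁/k = 78.85/1.759 = 44.825 km³; kt = 1.759 × 0.949 = 1.669, e^(−kt) = 0.1884.
M(0.949) = 44.825 + (20.96 − 44.825) × 0.1884 = 44.825 − 4.495 = 40.330 km³.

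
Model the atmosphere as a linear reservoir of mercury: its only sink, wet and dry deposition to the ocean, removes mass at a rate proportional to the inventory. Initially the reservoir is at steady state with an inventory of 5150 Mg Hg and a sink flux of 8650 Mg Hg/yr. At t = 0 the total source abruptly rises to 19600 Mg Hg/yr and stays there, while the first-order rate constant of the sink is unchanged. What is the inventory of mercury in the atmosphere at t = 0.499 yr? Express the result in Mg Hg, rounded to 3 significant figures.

τ = M₀/F₀ = 5150/8650 = 0.5954 yr; rate constant k = 1/τ.
New steady state M_∞ = F₁/k = F₁·τ = 19600 × 0.5954 = 11669 Mg Hg.
M(t) = M_∞ + (M₀ − M_∞)·e^(−t/τ); t/τ = 0.499/0.5954 = 0.8381, so e^(−t/τ) = 0.4325.
M(t) = 11669 − 6519 × 0.4325 = 8849.6 Mg Hg.

8850 Mg Hg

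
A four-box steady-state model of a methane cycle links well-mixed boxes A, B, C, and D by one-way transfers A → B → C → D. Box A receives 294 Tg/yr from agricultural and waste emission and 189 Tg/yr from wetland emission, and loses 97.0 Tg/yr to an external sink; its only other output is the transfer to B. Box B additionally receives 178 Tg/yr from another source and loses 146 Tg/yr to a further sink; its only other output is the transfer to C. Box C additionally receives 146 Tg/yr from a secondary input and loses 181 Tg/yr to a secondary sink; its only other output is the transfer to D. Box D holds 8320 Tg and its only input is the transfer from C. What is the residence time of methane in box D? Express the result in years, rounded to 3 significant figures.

21.7 yr

Box A: F(A→B) = (294 + 189) − 97.0 = 386.00 Tg/yr.
Box B: F(B→C) = (386.00 + 178) − 146 = 418.00 Tg/yr.
Box C: F(C→D) = (418.00 + 146) − 181 = 383.00 Tg/yr.
Box D throughput = its input = 383.00 Tg/yr; τ = 8320 / 383.00 = 21.72 yr.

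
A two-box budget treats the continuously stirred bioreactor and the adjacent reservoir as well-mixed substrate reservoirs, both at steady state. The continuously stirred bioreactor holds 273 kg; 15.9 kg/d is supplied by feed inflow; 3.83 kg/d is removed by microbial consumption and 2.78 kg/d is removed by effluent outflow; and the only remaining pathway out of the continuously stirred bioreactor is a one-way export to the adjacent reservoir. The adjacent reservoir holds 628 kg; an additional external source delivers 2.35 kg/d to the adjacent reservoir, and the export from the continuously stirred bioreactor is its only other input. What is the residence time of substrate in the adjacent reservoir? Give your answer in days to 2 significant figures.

Balance the continuously stirred bioreactor: ΣF_in = 15.900 kg/d.
Export to the adjacent reservoir = ΣF_in − (3.83 + 2.78) = 9.2900 kg/d.
Total input to the adjacent reservoir = 9.2900 + 2.35 = 11.640 kg/d; at steady state this equals its total output.
τ = M / F = 628 / 11.640 = 53.95 d.

54 d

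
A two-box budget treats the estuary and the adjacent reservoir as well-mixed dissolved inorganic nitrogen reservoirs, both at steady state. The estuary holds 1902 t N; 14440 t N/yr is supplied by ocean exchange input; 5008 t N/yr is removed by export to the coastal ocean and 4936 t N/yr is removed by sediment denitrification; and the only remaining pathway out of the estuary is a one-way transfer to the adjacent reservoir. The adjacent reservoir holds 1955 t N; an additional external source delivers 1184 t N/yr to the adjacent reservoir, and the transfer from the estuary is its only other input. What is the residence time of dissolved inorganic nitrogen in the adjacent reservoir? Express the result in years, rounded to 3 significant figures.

0.344 yr

Balance the estuary: ΣF_in = 14440 t N/yr.
Transfer to the adjacent reservoir = ΣF_in − (5008 + 4936) = 4496.0 t N/yr.
Total input to the adjacent reservoir = 4496.0 + 1184 = 5680.0 t N/yr; at steady state this equals its total output.
τ = M / F = 1955 / 5680.0 = 0.3442 yr.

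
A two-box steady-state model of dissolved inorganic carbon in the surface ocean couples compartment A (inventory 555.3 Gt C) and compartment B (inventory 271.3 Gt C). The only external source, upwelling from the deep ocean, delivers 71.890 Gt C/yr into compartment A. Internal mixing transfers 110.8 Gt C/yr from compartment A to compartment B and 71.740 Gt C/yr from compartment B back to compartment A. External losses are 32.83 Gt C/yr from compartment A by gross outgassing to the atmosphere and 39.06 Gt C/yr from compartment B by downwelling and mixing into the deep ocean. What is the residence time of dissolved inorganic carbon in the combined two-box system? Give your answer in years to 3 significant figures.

Treat the two boxes together as one reservoir: the mixing fluxes between them are internal recycling, so τ = ΣM / Σ(external losses).
M_total = 555.3 + 271.3 = 826.60 Gt C.
ΣF_external_out = 32.83 + 39.06 = 71.890 Gt C/yr.
τ = M_total / ΣF_ext = 826.60 / 71.890 = 11.50 yr.

11.5 yr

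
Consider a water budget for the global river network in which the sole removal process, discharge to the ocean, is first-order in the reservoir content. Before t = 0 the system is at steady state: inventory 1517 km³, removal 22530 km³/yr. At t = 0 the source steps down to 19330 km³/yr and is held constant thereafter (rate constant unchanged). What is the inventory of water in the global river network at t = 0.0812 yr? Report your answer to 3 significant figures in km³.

1370 km³

τ = M₀/F₀ = 1517/22530 = 0.06733 yr; rate constant k = 1/τ.
New steady state M_∞ = F₁/k = F₁·τ = 19330 × 0.06733 = 1301.5 km³.
M(t) = M_∞ + (M₀ − M_∞)·e^(−t/τ); t/τ = 0.0812/0.06733 = 1.206, so e^(−t/τ) = 0.2994.
M(t) = 1301.5 + 215.5 × 0.2994 = 1366.0 km³.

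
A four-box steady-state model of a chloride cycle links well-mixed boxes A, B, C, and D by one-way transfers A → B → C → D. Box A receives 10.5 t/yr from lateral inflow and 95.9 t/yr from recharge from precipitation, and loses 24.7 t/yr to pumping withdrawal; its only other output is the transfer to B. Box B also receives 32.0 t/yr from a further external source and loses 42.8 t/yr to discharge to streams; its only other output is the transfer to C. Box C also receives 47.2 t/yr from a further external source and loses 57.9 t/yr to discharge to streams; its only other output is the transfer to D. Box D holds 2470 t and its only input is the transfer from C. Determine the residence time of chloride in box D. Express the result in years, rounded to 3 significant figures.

Box A: F(A→B) = (10.5 + 95.9) − 24.7 = 81.700 t/yr.
Box B: F(B→C) = (81.700 + 32.0) − 42.8 = 70.900 t/yr.
Box C: F(C→D) = (70.900 + 47.2) − 57.9 = 60.200 t/yr.
Box D throughput = its input = 60.200 t/yr; τ = 2470 / 60.200 = 41.03 yr.

41.0 yr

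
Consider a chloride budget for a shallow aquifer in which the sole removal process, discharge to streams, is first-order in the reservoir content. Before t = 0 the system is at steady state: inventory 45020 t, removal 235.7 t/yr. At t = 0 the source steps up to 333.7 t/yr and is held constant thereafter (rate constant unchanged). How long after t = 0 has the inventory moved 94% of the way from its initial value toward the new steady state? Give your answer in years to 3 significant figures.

537 yr

τ = M₀/F₀ = 45020/235.7 = 191.0 yr.
The remaining gap fraction is e^(−t/τ); 94% covered ⇒ e^(−t/τ) = 0.0600.
t = −τ ln(0.0600) = 191.0 × 2.813 = 537.4 yr.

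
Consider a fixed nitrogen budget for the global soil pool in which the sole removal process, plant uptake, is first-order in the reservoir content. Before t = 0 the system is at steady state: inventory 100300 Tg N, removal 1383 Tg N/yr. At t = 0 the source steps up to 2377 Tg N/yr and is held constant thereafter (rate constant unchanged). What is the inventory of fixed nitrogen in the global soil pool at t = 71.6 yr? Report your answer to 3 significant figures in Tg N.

146000 Tg N

The sink rate constant is k = F₀/M₀ = 1383/100300 = 0.01379 yr⁻¹.
Solving dM/dt = F₁ − kM with M(0) = M₀ gives M(t) = F₁/k + (M₀ − F₁/k)·e^(−kt).
F₁/k = 2377/0.01379 = 172390 Tg N; kt = 0.01379 × 71.6 = 0.9873, e^(−kt) = 0.3726.
M(71.6) = 172390 + (100300 − 172390) × 0.3726 = 172390 − 26860 = 145530 Tg N.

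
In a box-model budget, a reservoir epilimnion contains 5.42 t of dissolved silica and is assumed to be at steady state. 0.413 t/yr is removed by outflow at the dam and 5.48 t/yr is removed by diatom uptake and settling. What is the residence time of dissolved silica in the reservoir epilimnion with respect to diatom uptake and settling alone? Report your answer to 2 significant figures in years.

0.99 yr

Residence time with respect to a single sink: τ = M / F_sink.
τ = 5.42 / 5.48 = 0.9891 yr.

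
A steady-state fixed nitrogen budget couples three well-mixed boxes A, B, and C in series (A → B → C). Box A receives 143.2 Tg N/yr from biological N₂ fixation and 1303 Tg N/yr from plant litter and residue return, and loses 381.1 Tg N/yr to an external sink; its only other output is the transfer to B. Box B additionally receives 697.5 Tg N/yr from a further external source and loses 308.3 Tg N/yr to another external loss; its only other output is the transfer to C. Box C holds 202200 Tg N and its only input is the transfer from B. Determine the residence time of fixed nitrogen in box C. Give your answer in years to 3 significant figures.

139 yr

Box A: F(A→B) = (143.2 + 1303) − 381.1 = 1065.1 Tg N/yr.
Box B: F(B→C) = (1065.1 + 697.5) − 308.3 = 1454.3 Tg N/yr.
Box C throughput = its input = 1454.3 Tg N/yr; τ = 202200 / 1454.3 = 139.0 yr.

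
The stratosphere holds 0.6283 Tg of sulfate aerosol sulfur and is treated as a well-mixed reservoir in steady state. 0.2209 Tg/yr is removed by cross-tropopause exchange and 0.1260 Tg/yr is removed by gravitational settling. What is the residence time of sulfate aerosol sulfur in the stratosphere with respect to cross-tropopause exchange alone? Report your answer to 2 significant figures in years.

2.8 yr

Residence time with respect to a single sink: τ = M / F_sink.
τ = 0.6283 / 0.2209 = 2.844 yr.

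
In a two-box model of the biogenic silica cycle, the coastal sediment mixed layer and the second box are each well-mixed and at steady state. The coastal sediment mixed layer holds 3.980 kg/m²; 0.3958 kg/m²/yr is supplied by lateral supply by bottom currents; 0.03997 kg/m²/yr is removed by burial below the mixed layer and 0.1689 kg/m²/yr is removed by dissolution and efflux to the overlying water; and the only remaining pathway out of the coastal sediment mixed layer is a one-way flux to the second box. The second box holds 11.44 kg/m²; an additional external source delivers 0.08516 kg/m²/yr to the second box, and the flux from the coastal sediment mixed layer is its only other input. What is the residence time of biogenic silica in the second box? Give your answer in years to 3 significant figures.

Balance the coastal sediment mixed layer: ΣF_in = 0.39580 kg/m²/yr.
Flux to the second box = ΣF_in − (0.03997 + 0.1689) = 0.18693 kg/m²/yr.
Total input to the second box = 0.18693 + 0.08516 = 0.27209 kg/m²/yr; at steady state this equals its total output.
τ = M / F = 11.44 / 0.27209 = 42.04 yr.

42.0 yr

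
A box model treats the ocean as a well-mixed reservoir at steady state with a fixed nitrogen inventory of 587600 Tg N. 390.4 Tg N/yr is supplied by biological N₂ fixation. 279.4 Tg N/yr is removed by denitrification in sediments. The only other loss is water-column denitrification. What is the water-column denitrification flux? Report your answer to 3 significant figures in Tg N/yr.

111 Tg N/yr

At steady state ΣF_in = ΣF_out.
ΣF_in = 390.40 Tg N/yr.
Water-column denitrification flux = ΣF_in − (279.4) = 390.40 − 279.4 = 111.0 Tg N/yr.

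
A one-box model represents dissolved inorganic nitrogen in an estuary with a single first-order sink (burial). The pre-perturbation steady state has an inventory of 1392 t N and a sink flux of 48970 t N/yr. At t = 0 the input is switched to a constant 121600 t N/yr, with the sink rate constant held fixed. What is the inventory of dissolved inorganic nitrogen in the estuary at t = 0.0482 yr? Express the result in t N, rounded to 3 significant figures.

Residence time τ = M₀/F₀ = 0.02843 yr. The eventual steady state is M_∞ = M₀·(F₁/F₀) = 1392 × 121600/48970 = 3456.5 t N.
The anomaly ΔM(t) = M(t) − M_∞ decays as ΔM₀·e^(−t/τ) with ΔM₀ = 1392 − 3456.5 = −2065 t N.
At t = 0.0482 yr, e^(−t/τ) = e^(−1.696) = 0.1835, so ΔM = −378.8 t N and M = 3456.5 − 378.8 = 3077.7 t N.

3080 t N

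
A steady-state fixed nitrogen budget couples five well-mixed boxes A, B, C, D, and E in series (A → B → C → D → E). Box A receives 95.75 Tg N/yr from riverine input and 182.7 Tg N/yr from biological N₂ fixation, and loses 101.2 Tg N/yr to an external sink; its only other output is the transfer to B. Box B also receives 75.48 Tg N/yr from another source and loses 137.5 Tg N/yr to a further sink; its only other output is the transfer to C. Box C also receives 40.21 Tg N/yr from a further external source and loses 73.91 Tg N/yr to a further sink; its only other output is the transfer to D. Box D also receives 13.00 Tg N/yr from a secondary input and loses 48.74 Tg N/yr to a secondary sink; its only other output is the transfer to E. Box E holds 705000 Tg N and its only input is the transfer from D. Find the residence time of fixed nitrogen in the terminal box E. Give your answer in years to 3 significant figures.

15400 yr

Box A: F(A→B) = (95.75 + 182.7) − 101.2 = 177.25 Tg N/yr.
Box B: F(B→C) = (177.25 + 75.48) − 137.5 = 115.23 Tg N/yr.
Box C: F(C→D) = (115.23 + 40.21) − 73.91 = 81.530 Tg N/yr.
Box D: F(D→E) = (81.530 + 13.00) − 48.74 = 45.790 Tg N/yr.
Box E throughput = its input = 45.790 Tg N/yr; τ = 705000 / 45.790 = 15400 yr.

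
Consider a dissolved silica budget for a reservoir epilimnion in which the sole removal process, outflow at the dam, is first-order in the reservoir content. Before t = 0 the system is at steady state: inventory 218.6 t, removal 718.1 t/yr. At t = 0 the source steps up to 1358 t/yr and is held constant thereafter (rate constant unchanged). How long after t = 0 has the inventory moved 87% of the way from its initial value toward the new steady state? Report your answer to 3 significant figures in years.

τ = M₀/F₀ = 218.6/718.1 = 0.3044 yr.
The remaining gap fraction is e^(−t/τ); 87% covered ⇒ e^(−t/τ) = 0.130.
t = −τ ln(0.130) = 0.3044 × 2.040 = 0.6211 yr.

0.621 yr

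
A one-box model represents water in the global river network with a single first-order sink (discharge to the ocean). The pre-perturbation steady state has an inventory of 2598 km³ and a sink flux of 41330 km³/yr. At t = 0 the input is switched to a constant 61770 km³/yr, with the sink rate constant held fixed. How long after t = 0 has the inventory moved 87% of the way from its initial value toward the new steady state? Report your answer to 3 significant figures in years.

0.128 yr

τ = M₀/F₀ = 2598/41330 = 0.06286 yr.
The remaining gap fraction is e^(−t/τ); 87% covered ⇒ e^(−t/τ) = 0.130.
t = −τ ln(0.130) = 0.06286 × 2.040 = 0.1282 yr.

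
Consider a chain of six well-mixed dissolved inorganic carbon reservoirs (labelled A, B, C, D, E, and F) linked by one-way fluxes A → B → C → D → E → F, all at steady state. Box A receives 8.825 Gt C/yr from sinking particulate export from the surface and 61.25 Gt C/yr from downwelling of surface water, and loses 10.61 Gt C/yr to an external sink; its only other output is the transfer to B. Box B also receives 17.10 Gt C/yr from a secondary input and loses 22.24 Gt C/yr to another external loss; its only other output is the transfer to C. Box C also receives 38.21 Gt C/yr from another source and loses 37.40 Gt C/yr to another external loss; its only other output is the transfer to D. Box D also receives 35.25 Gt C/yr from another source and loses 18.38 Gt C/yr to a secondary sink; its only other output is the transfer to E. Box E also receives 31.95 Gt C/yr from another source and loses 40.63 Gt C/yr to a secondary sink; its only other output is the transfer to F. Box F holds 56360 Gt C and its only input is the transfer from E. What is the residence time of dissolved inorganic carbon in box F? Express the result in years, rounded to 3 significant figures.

890 yr

Box A: F(A→B) = (8.825 + 61.25) − 10.61 = 59.465 Gt C/yr.
Box B: F(B→C) = (59.465 + 17.10) − 22.24 = 54.325 Gt C/yr.
Box C: F(C→D) = (54.325 + 38.21) − 37.40 = 55.135 Gt C/yr.
Box D: F(D→E) = (55.135 + 35.25) − 18.38 = 72.005 Gt C/yr.
Box E: F(E→F) = (72.005 + 31.95) − 40.63 = 63.325 Gt C/yr.
Box F throughput = its input = 63.325 Gt C/yr; τ = 56360 / 63.325 = 890.0 yr.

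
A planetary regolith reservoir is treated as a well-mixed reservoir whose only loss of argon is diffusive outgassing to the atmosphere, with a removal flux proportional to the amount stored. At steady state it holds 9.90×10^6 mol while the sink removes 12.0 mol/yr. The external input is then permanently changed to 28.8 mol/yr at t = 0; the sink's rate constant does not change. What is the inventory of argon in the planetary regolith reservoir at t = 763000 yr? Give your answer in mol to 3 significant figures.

Residence time τ = M₀/F₀ = 825000 yr. The eventual steady state is M_∞ = M₀·(F₁/F₀) = 9.90×10^6 × 28.8/12.0 = 2.3760×10^7 mol.
The anomaly ΔM(t) = M(t) − M_∞ decays as ΔM₀·e^(−t/τ) with ΔM₀ = 9.90×10^6 − 2.3760×10^7 = −1.386×10^7 mol.
At t = 763000 yr, e^(−t/τ) = e^(−0.9248) = 0.3966, so ΔM = −5.497×10^6 mol and M = 2.3760×10^7 − 5.497×10^6 = 1.8263×10^7 mol.

1.83×10^7 mol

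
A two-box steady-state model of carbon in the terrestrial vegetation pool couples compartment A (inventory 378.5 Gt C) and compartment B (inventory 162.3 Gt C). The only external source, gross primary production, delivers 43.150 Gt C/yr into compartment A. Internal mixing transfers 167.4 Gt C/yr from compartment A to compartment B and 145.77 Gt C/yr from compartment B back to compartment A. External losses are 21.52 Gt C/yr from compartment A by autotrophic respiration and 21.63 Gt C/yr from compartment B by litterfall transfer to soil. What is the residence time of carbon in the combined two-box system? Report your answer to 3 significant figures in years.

12.5 yr

Treat the two boxes together as one reservoir: the mixing fluxes between them are internal recycling, so τ = ΣM / Σ(external losses).
M_total = 378.5 + 162.3 = 540.80 Gt C.
ΣF_external_out = 21.52 + 21.63 = 43.150 Gt C/yr.
τ = M_total / ΣF_ext = 540.80 / 43.150 = 12.53 yr.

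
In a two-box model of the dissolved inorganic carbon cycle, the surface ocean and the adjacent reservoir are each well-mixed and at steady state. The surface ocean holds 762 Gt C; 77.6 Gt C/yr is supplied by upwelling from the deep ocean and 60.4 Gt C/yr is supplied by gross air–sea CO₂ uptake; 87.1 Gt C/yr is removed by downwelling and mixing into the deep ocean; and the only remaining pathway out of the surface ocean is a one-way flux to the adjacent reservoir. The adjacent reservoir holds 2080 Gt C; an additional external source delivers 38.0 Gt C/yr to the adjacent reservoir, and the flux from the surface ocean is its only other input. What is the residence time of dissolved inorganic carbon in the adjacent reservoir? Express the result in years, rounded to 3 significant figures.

23.4 yr

Balance the surface ocean: ΣF_in = 77.6 + 60.4 = 138.00 Gt C/yr.
Flux to the adjacent reservoir = ΣF_in − (87.1) = 50.900 Gt C/yr.
Total input to the adjacent reservoir = 50.900 + 38.0 = 88.900 Gt C/yr; at steady state this equals its total output.
τ = M / F = 2080 / 88.900 = 23.40 yr.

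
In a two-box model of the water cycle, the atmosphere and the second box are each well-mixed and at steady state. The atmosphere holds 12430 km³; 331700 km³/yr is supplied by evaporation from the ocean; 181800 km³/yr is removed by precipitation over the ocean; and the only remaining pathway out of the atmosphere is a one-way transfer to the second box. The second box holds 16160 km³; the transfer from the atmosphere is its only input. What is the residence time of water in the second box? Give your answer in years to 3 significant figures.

0.108 yr

Balance the atmosphere: ΣF_in = 331700 km³/yr.
Transfer to the second box = ΣF_in − (181800) = 149900 km³/yr.
At steady state the output of the second box equals its input, 149900 km³/yr.
τ = M / F = 16160 / 149900 = 0.1078 yr.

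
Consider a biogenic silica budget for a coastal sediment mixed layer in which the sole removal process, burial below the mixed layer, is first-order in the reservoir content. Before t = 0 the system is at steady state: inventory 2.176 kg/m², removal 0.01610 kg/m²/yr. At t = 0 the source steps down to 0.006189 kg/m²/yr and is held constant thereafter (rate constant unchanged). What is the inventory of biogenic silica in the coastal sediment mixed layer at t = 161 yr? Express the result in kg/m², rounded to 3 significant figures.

τ = M₀/F₀ = 2.176/0.01610 = 135.2 yr; rate constant k = 1/τ.
New steady state M_∞ = F₁/k = F₁·τ = 0.006189 × 135.2 = 0.83648 kg/m².
M(t) = M_∞ + (M₀ − M_∞)·e^(−t/τ); t/τ = 161/135.2 = 1.191, so e^(−t/τ) = 0.3038.
M(t) = 0.83648 + 1.340 × 0.3038 = 1.2435 kg/m².

1.24 kg/m²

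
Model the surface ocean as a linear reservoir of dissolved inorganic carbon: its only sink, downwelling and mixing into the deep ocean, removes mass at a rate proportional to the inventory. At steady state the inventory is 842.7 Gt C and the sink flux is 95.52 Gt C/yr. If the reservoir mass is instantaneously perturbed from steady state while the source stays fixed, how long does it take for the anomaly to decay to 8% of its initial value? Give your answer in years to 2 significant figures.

For a linear reservoir the anomaly decays as exp(−t/τ) with τ = M/F = 842.7/95.52 = 8.822 yr.
exp(−t/τ) = 0.08 ⇒ t = −τ ln(0.08) = 8.822 × 2.526 = 22.28 yr.

22 yr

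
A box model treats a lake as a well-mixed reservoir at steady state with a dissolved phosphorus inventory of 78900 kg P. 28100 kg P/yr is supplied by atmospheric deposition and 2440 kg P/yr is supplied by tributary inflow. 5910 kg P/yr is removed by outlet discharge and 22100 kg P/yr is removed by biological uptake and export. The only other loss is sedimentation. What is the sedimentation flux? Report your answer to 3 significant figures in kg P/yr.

2530 kg P/yr

At steady state ΣF_in = ΣF_out.
ΣF_in = 28100 + 2440 = 30540 kg P/yr.
Sedimentation flux = ΣF_in − (5910 + 22100) = 30540 − 28010 = 2530 kg P/yr.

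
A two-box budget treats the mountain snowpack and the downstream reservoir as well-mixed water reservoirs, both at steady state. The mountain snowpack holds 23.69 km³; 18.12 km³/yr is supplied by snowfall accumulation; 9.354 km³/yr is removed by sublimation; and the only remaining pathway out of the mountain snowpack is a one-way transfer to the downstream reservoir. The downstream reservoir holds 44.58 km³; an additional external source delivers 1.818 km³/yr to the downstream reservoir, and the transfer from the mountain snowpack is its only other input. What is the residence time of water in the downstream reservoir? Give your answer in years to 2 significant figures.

Balance the mountain snowpack: ΣF_in = 18.120 km³/yr.
Transfer to the downstream reservoir = ΣF_in − (9.354) = 8.7660 km³/yr.
Total input to the downstream reservoir = 8.7660 + 1.818 = 10.584 km³/yr; at steady state this equals its total output.
τ = M / F = 44.58 / 10.584 = 4.212 yr.

4.2 yr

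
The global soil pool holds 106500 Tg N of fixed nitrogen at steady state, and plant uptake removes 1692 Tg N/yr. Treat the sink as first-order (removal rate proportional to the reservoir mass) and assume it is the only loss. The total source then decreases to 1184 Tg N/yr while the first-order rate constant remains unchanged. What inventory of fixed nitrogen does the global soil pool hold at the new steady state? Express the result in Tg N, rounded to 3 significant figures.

74500 Tg N

Rate constant k = F/M = 1692 / 106500 = 0.01589 yr⁻¹.
At the new steady state, source = k·M_new ⇒ M_new = 1184 / 0.01589 = 74520 Tg N.
(Equivalently M_new = M × F_new/F_old = 106500 × 1184/1692.)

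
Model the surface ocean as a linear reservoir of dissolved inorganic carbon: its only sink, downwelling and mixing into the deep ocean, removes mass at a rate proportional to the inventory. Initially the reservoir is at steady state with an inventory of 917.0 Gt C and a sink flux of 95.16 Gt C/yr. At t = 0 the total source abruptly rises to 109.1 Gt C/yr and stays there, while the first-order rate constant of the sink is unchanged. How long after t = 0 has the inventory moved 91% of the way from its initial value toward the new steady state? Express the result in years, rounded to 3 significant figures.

23.2 yr

τ = M₀/F₀ = 917.0/95.16 = 9.636 yr.
The remaining gap fraction is e^(−t/τ); 91% covered ⇒ e^(−t/τ) = 0.0900.
t = −τ ln(0.0900) = 9.636 × 2.408 = 23.20 yr.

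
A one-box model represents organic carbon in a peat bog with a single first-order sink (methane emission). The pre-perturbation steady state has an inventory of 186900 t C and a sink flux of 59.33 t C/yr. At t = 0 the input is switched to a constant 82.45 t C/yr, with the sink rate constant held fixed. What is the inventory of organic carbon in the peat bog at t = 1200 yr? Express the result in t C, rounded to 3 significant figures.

Residence time τ = M₀/F₀ = 3150 yr. The eventual steady state is M_∞ = M₀·(F₁/F₀) = 186900 × 82.45/59.33 = 259730 t C.
The anomaly ΔM(t) = M(t) − M_∞ decays as ΔM₀·e^(−t/τ) with ΔM₀ = 186900 − 259730 = −72830 t C.
At t = 1200 yr, e^(−t/τ) = e^(−0.3809) = 0.6832, so ΔM = −49760 t C and M = 259730 − 49760 = 209970 t C.

210000 t C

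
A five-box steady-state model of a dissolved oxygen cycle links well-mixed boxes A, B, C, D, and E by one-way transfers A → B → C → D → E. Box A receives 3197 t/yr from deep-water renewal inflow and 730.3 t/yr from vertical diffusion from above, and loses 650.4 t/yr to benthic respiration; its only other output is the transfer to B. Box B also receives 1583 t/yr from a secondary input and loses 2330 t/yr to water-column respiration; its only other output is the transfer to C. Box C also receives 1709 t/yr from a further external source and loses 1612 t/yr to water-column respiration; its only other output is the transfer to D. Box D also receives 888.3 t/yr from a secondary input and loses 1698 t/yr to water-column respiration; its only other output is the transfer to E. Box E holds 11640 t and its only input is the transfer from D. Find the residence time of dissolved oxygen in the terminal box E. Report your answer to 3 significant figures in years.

6.41 yr

Box A: F(A→B) = (3197 + 730.3) − 650.4 = 3276.9 t/yr.
Box B: F(B→C) = (3276.9 + 1583) − 2330 = 2529.9 t/yr.
Box C: F(C→D) = (2529.9 + 1709) − 1612 = 2626.9 t/yr.
Box D: F(D→E) = (2626.9 + 888.3) − 1698 = 1817.2 t/yr.
Box E throughput = its input = 1817.2 t/yr; τ = 11640 / 1817.2 = 6.405 yr.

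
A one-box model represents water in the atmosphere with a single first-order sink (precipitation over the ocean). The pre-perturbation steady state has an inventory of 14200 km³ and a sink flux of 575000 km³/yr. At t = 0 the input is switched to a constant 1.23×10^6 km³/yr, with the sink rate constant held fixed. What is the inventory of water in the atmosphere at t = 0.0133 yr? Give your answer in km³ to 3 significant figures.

20900 km³

Residence time τ = M₀/F₀ = 0.02470 yr. The eventual steady state is M_∞ = M₀·(F₁/F₀) = 14200 × 1.23×10^6/575000 = 30376 km³.
The anomaly ΔM(t) = M(t) − M_∞ decays as ΔM₀·e^(−t/τ) with ΔM₀ = 14200 − 30376 = −16180 km³.
At t = 0.0133 yr, e^(−t/τ) = e^(−0.5386) = 0.5836, so ΔM = −9440 km³ and M = 30376 − 9440 = 20936 km³.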